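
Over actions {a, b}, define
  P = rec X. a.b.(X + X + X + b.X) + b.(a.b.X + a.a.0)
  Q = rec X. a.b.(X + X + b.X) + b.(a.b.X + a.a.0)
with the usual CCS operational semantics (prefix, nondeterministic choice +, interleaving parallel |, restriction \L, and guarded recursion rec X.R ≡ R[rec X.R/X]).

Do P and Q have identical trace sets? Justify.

P's transition system — 7 states:
  u0 = rec X. a.b.(X + X + X + b.X) + b.(a.b.X + a.a.0) | =a=> u1, =b=> u2
  u1 = b.((rec X. a.b.(X + X + X + b.X) + b.(a.b.X + a.a.0)) + (rec X. a.b.(X + X + X + b.X) + b.(a.b.X + a.a.0)) + (rec X. a.b.(X + X + X + b.X) + b.(a.b.X + a.a.0)) + b.(rec X. a.b.(X + X + X + b.X) + b.(a.b.X + a.a.0))) | =b=> u3
  u2 = a.b.(rec X. a.b.(X + X + X + b.X) + b.(a.b.X + a.a.0)) + a.a.0 | =a=> u4, =a=> u5
  u3 = (rec X. a.b.(X + X + X + b.X) + b.(a.b.X + a.a.0)) + (rec X. a.b.(X + X + X + b.X) + b.(a.b.X + a.a.0)) + (rec X. a.b.(X + X + X + b.X) + b.(a.b.X + a.a.0)) + b.(rec X. a.b.(X + X + X + b.X) + b.(a.b.X + a.a.0)) | =a=> u1, =b=> u0, =b=> u2
  u4 = a.0 | =a=> u6
  u5 = b.(rec X. a.b.(X + X + X + b.X) + b.(a.b.X + a.a.0)) | =b=> u0
  u6 = 0 | deadlocked
Q's transition system — 7 states:
  v0 = rec X. a.b.(X + X + b.X) + b.(a.b.X + a.a.0) | =a=> v1, =b=> v2
  v1 = b.((rec X. a.b.(X + X + b.X) + b.(a.b.X + a.a.0)) + (rec X. a.b.(X + X + b.X) + b.(a.b.X + a.a.0)) + b.(rec X. a.b.(X + X + b.X) + b.(a.b.X + a.a.0))) | =b=> v3
  v2 = a.b.(rec X. a.b.(X + X + b.X) + b.(a.b.X + a.a.0)) + a.a.0 | =a=> v4, =a=> v5
  v3 = (rec X. a.b.(X + X + b.X) + b.(a.b.X + a.a.0)) + (rec X. a.b.(X + X + b.X) + b.(a.b.X + a.a.0)) + b.(rec X. a.b.(X + X + b.X) + b.(a.b.X + a.a.0)) | =a=> v1, =b=> v0, =b=> v2
  v4 = a.0 | =a=> v6
  v5 = b.(rec X. a.b.(X + X + b.X) + b.(a.b.X + a.a.0)) | =b=> v0
  v6 = 0 | deadlocked
Bisimilarity quotient blocks:
  B0 = {u0, v0}
  B1 = {u2, v2}
  B2 = {u5, v5}
  B3 = {u4, v4}
  B4 = {u6, v6}
  B5 = {u1, v1}
  B6 = {u3, v3}
u0 ∈ B0, v0 ∈ B0 → same block
Bisimilar ⇒ trace-equivalent.

traces(P) = traces(Q)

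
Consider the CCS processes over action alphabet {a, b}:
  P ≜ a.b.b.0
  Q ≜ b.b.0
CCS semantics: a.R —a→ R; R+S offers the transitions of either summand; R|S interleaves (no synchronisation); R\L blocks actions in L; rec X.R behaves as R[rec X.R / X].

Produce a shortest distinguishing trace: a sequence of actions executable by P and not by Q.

a

P's transition system — 4 states:
  p0 = a.b.b.0 → --a--▸ p1
  p1 = b.b.0 → --b--▸ p2
  p2 = b.0 → --b--▸ p3
  p3 = 0 → ·
Q's transition system — 3 states:
  q0 = b.b.0 → --b--▸ q1
  q1 = b.0 → --b--▸ q2
  q2 = 0 → ·
Run σ = ⟨a⟩ on P: start {p0}
  after a @ step 1: {p1}
  — P admits the full trace.
Run σ = ⟨a⟩ on Q: start {q0}
  after a @ step 1: ∅  — Q cannot continue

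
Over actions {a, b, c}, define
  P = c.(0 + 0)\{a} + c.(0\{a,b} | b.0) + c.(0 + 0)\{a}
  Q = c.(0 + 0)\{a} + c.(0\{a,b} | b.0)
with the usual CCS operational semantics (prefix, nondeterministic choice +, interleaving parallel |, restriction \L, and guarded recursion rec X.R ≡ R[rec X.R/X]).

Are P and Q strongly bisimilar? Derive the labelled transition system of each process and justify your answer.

P's transition system — 4 states:
  s0 = c.(0 + 0)\{a} + c.(0\{a,b} | b.0) + c.(0 + 0)\{a} :: ··c··> s1, ··c··> s2
  s1 = (0 + 0)\{a} :: ∅
  s2 = 0\{a,b} | b.0 :: ··b··> s3
  s3 = 0\{a,b} | 0 :: ∅
Q's transition system — 4 states:
  t0 = c.(0 + 0)\{a} + c.(0\{a,b} | b.0) :: ··c··> t1, ··c··> t2
  t1 = (0 + 0)\{a} :: ∅
  t2 = 0\{a,b} | b.0 :: ··b··> t3
  t3 = 0\{a,b} | 0 :: ∅
Bisimilarity quotient blocks:
  B0 = {s0, t0}
  B1 = {s1, s3, t1, t3}
  B2 = {s2, t2}
s0 ∈ B0, t0 ∈ B0 → same block

bisimilar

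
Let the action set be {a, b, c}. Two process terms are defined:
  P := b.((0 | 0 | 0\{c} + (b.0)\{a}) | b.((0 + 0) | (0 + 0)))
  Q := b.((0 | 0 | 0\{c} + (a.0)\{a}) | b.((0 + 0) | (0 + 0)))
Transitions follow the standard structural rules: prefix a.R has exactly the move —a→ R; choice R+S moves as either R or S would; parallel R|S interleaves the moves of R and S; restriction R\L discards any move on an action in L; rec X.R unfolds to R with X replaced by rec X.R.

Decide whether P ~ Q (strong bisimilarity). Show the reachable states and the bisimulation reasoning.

P's transition system — 5 states:
  p0 = b.((0 | 0 | 0\{c} + (b.0)\{a}) | b.((0 + 0) | (0 + 0))) → --b--▸ p1
  p1 = (0 | 0 | 0\{c} + (b.0)\{a}) | b.((0 + 0) | (0 + 0)) → --b--▸ p2, --b--▸ p3
  p2 = (0 | 0 | 0\{c} + (b.0)\{a}) | ((0 + 0) | (0 + 0)) → --b--▸ p4
  p3 = 0\{a} | b.((0 + 0) | (0 + 0)) → --b--▸ p4
  p4 = 0\{a} | ((0 + 0) | (0 + 0)) → ·
Q's transition system — 3 states:
  q0 = b.((0 | 0 | 0\{c} + (a.0)\{a}) | b.((0 + 0) | (0 + 0))) → --b--▸ q1
  q1 = (0 | 0 | 0\{c} + (a.0)\{a}) | b.((0 + 0) | (0 + 0)) → --b--▸ q2
  q2 = (0 | 0 | 0\{c} + (a.0)\{a}) | ((0 + 0) | (0 + 0)) → ·
Coarsest stable partition (strong bisimilarity classes):
  B0 = {p0}
  B1 = {p1, q0}
  B2 = {p2, p3, q1}
  B3 = {p4, q2}
p0 ∈ B0, q0 ∈ B1 → different blocks

P ≁ Q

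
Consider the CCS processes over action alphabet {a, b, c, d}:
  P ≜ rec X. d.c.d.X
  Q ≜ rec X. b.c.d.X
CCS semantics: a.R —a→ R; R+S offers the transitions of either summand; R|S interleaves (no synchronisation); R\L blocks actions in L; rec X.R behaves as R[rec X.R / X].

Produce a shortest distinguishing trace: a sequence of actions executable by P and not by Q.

d

LTS(P): 3 reachable states
  m0 = rec X. d.c.d.X ⊢ =d=> m1
  m1 = c.d.(rec X. d.c.d.X) ⊢ =c=> m2
  m2 = d.(rec X. d.c.d.X) ⊢ =d=> m0
LTS(Q): 3 reachable states
  n0 = rec X. b.c.d.X ⊢ =b=> n1
  n1 = c.d.(rec X. b.c.d.X) ⊢ =c=> n2
  n2 = d.(rec X. b.c.d.X) ⊢ =d=> n0
Trace ⟨d⟩ through P, begin at {m0}:
  [1] d ⇒ {m1}
  P completes σ.
Trace ⟨d⟩ through Q, begin at {n0}:
  [1] d ⇒ ∅  — Q cannot continue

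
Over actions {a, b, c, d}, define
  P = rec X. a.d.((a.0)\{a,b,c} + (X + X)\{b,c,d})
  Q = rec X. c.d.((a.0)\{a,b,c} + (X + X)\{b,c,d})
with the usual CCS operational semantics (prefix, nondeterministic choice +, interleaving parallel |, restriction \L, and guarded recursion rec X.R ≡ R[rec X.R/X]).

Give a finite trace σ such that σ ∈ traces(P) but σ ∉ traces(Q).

a

LTS(P): 4 reachable states
  u0 = rec X. a.d.((a.0)\{a,b,c} + (X + X)\{b,c,d}) has moves ··a··> u1
  u1 = d.((a.0)\{a,b,c} + ((rec X. a.d.((a.0)\{a,b,c} + (X + X)\{b,c,d})) + (rec X. a.d.((a.0)\{a,b,c} + (X + X)\{b,c,d})))\{b,c,d}) has moves ··d··> u2
  u2 = (a.0)\{a,b,c} + ((rec X. a.d.((a.0)\{a,b,c} + (X + X)\{b,c,d})) + (rec X. a.d.((a.0)\{a,b,c} + (X + X)\{b,c,d})))\{b,c,d} has moves ··a··> u3
  u3 = (d.((a.0)\{a,b,c} + ((rec X. a.d.((a.0)\{a,b,c} + (X + X)\{b,c,d})) + (rec X. a.d.((a.0)\{a,b,c} + (X + X)\{b,c,d})))\{b,c,d}))\{b,c,d} has moves ∅
LTS(Q): 3 reachable states
  v0 = rec X. c.d.((a.0)\{a,b,c} + (X + X)\{b,c,d}) has moves ··c··> v1
  v1 = d.((a.0)\{a,b,c} + ((rec X. c.d.((a.0)\{a,b,c} + (X + X)\{b,c,d})) + (rec X. c.d.((a.0)\{a,b,c} + (X + X)\{b,c,d})))\{b,c,d}) has moves ··d··> v2
  v2 = (a.0)\{a,b,c} + ((rec X. c.d.((a.0)\{a,b,c} + (X + X)\{b,c,d})) + (rec X. c.d.((a.0)\{a,b,c} + (X + X)\{b,c,d})))\{b,c,d} has moves ∅
Trace ⟨a⟩ through P, begin at {u0}:
  after a @ step 1: {u1}
  — P admits the full trace.
Trace ⟨a⟩ through Q, begin at {v0}:
  after a @ step 1: no successor for Q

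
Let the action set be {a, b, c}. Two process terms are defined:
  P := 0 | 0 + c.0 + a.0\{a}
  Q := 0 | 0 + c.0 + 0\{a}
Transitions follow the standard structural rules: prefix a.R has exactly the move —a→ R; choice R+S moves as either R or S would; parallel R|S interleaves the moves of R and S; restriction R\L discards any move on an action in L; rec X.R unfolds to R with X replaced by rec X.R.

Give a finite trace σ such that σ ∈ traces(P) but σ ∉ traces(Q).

a

P's transition system — 3 states:
  u0 = 0 | 0 + c.0 + a.0\{a} → =a=> u1, =c=> u2
  u1 = 0\{a} → (no moves)
  u2 = 0 → (no moves)
Q's transition system — 2 states:
  v0 = 0 | 0 + c.0 + 0\{a} → =c=> v1
  v1 = 0 → (no moves)
Trace ⟨a⟩ through P, begin at {u0}:
  [1] a ⇒ {u1}
  — P admits the full trace.
Trace ⟨a⟩ through Q, begin at {v0}:
  [1] a ⇒ ∅  — Q cannot continue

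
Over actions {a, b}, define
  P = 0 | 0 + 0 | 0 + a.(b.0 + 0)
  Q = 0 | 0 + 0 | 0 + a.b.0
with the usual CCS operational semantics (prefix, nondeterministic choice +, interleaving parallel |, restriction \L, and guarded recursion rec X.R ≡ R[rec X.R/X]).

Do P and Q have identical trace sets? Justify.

LTS(P): 3 reachable states
  m0 = 0 | 0 + 0 | 0 + a.(b.0 + 0) has moves -a-> m1
  m1 = b.0 + 0 has moves -b-> m2
  m2 = 0 has moves ∅
LTS(Q): 3 reachable states
  n0 = 0 | 0 + 0 | 0 + a.b.0 has moves -a-> n1
  n1 = b.0 has moves -b-> n2
  n2 = 0 has moves ∅
Coarsest stable partition (strong bisimilarity classes):
  B0 = {m0, n0}
  B1 = {m1, n1}
  B2 = {m2, n2}
m0 ∈ B0, n0 ∈ B0 → same block
Bisimilar ⇒ trace-equivalent.

YES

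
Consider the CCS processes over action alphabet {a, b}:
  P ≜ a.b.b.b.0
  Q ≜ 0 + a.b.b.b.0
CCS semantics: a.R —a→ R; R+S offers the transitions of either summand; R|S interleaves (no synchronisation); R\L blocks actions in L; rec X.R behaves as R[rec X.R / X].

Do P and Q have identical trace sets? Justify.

P's transition system — 5 states:
  u0 = a.b.b.b.0 :: -a-> u1
  u1 = b.b.b.0 :: -b-> u2
  u2 = b.b.0 :: -b-> u3
  u3 = b.0 :: -b-> u4
  u4 = 0 :: deadlocked
Q's transition system — 5 states:
  v0 = 0 + a.b.b.b.0 :: -a-> v1
  v1 = b.b.b.0 :: -b-> v2
  v2 = b.b.0 :: -b-> v3
  v3 = b.0 :: -b-> v4
  v4 = 0 :: deadlocked
Coarsest stable partition (strong bisimilarity classes):
  B0 = {u0, v0}
  B1 = {u1, v1}
  B2 = {u2, v2}
  B3 = {u3, v3}
  B4 = {u4, v4}
u0 ∈ B0, v0 ∈ B0 → same block
Bisimilar ⇒ trace-equivalent.

trace-equivalent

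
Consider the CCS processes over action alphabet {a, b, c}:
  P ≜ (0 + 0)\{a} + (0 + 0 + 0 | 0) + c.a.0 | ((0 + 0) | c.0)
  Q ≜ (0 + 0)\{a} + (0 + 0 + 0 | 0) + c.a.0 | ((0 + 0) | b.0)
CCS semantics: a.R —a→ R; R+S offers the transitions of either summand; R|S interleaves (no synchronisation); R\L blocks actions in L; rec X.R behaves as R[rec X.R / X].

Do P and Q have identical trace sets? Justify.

trace-distinct — witness ⟨cc⟩

Reachable graph of P (6 states):
  p0 = (0 + 0)\{a} + (0 + 0 + 0 | 0) + c.a.0 | ((0 + 0) | c.0) ⊢ -c-> p1, -c-> p2
  p1 = a.0 | ((0 + 0) | c.0) ⊢ -a-> p3, -c-> p4
  p2 = c.a.0 | ((0 + 0) | 0) ⊢ -c-> p4
  p3 = 0 | ((0 + 0) | c.0) ⊢ -c-> p5
  p4 = a.0 | ((0 + 0) | 0) ⊢ -a-> p5
  p5 = 0 | ((0 + 0) | 0) ⊢ deadlocked
Reachable graph of Q (6 states):
  q0 = (0 + 0)\{a} + (0 + 0 + 0 | 0) + c.a.0 | ((0 + 0) | b.0) ⊢ -b-> q1, -c-> q2
  q1 = c.a.0 | ((0 + 0) | 0) ⊢ -c-> q3
  q2 = a.0 | ((0 + 0) | b.0) ⊢ -a-> q4, -b-> q3
  q3 = a.0 | ((0 + 0) | 0) ⊢ -a-> q5
  q4 = 0 | ((0 + 0) | b.0) ⊢ -b-> q5
  q5 = 0 | ((0 + 0) | 0) ⊢ deadlocked
Executing cc from P (initial set {p0}):
  after c @ step 1: {p1, p2}
  after c @ step 2: {p4}
  P completes σ.
Executing cc from Q (initial set {q0}):
  after c @ step 1: {q2}
  after c @ step 2: ∅  — Q cannot continue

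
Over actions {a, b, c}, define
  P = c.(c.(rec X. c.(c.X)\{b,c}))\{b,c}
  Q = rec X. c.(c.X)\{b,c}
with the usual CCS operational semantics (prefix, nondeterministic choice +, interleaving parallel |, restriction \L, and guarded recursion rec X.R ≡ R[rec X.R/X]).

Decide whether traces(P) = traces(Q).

LTS(P): 2 reachable states
  s0 = c.(c.(rec X. c.(c.X)\{b,c}))\{b,c} ⊢ --c--▸ s1
  s1 = (c.(rec X. c.(c.X)\{b,c}))\{b,c} ⊢ ∅
LTS(Q): 2 reachable states
  t0 = rec X. c.(c.X)\{b,c} ⊢ --c--▸ t1
  t1 = (c.(rec X. c.(c.X)\{b,c}))\{b,c} ⊢ ∅
Bisimilarity quotient blocks:
  B0 = {s0, t0}
  B1 = {s1, t1}
s0 ∈ B0, t0 ∈ B0 → same block
Bisimilar ⇒ trace-equivalent.

trace-equivalent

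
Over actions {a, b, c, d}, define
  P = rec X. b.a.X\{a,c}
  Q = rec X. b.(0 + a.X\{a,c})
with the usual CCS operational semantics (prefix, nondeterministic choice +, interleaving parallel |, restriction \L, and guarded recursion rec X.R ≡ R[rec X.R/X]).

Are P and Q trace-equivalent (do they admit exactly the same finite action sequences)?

Reachable graph of P (4 states):
  u0 = rec X. b.a.X\{a,c} :: =b=> u1
  u1 = a.(rec X. b.a.X\{a,c})\{a,c} :: =a=> u2
  u2 = (rec X. b.a.X\{a,c})\{a,c} :: =b=> u3
  u3 = (a.(rec X. b.a.X\{a,c})\{a,c})\{a,c} :: stopped
Reachable graph of Q (4 states):
  v0 = rec X. b.(0 + a.X\{a,c}) :: =b=> v1
  v1 = 0 + a.(rec X. b.(0 + a.X\{a,c}))\{a,c} :: =a=> v2
  v2 = (rec X. b.(0 + a.X\{a,c}))\{a,c} :: =b=> v3
  v3 = (0 + a.(rec X. b.(0 + a.X\{a,c}))\{a,c})\{a,c} :: stopped
Bisimilarity quotient blocks:
  B0 = {u0, v0}
  B1 = {u1, v1}
  B2 = {u2, v2}
  B3 = {u3, v3}
u0 ∈ B0, v0 ∈ B0 → same block
Bisimilar ⇒ trace-equivalent.

YES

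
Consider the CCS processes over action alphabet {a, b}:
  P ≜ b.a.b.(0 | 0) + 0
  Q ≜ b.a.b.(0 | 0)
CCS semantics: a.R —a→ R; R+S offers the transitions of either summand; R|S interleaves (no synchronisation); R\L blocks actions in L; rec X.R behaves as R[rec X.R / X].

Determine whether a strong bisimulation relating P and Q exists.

P ~ Q

LTS(P): 4 reachable states
  p0 = b.a.b.(0 | 0) + 0 | =b=> p1
  p1 = a.b.(0 | 0) | =a=> p2
  p2 = b.(0 | 0) | =b=> p3
  p3 = 0 | 0 | stopped
LTS(Q): 4 reachable states
  q0 = b.a.b.(0 | 0) | =b=> q1
  q1 = a.b.(0 | 0) | =a=> q2
  q2 = b.(0 | 0) | =b=> q3
  q3 = 0 | 0 | stopped
Partition-refinement fixed point:
  B0 = {p0, q0}
  B1 = {p1, q1}
  B2 = {p2, q2}
  B3 = {p3, q3}
p0 ∈ B0, q0 ∈ B0 → same block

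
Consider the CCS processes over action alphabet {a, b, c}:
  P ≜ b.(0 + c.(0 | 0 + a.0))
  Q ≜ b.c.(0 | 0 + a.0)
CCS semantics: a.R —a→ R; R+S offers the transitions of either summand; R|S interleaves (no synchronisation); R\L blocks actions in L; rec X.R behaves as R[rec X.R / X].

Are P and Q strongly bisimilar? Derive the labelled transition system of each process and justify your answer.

Reachable graph of P (4 states):
  s0 = b.(0 + c.(0 | 0 + a.0)) has moves —b→ s1
  s1 = 0 + c.(0 | 0 + a.0) has moves —c→ s2
  s2 = 0 | 0 + a.0 has moves —a→ s3
  s3 = 0 has moves ∅
Reachable graph of Q (4 states):
  t0 = b.c.(0 | 0 + a.0) has moves —b→ t1
  t1 = c.(0 | 0 + a.0) has moves —c→ t2
  t2 = 0 | 0 + a.0 has moves —a→ t3
  t3 = 0 has moves ∅
Coarsest stable partition (strong bisimilarity classes):
  B0 = {s0, t0}
  B1 = {s1, t1}
  B2 = {s2, t2}
  B3 = {s3, t3}
s0 ∈ B0, t0 ∈ B0 → same block

bisimilar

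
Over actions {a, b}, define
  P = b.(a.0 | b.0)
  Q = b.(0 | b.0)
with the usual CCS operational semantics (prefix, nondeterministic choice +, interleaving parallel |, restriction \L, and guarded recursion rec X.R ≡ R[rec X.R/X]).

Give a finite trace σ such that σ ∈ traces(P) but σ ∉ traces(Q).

Reachable graph of P (5 states):
  u0 = b.(a.0 | b.0) has moves —b→ u1
  u1 = a.0 | b.0 has moves —a→ u2, —b→ u3
  u2 = 0 | b.0 has moves —b→ u4
  u3 = a.0 | 0 has moves —a→ u4
  u4 = 0 | 0 has moves deadlocked
Reachable graph of Q (3 states):
  v0 = b.(0 | b.0) has moves —b→ v1
  v1 = 0 | b.0 has moves —b→ v2
  v2 = 0 | 0 has moves deadlocked
Executing ba from P (initial set {u0}):
  after b @ step 1: {u1}
  after a @ step 2: {u2}
  — P admits the full trace.
Executing ba from Q (initial set {v0}):
  after b @ step 1: {v1}
  after a @ step 2: no successor for Q

ba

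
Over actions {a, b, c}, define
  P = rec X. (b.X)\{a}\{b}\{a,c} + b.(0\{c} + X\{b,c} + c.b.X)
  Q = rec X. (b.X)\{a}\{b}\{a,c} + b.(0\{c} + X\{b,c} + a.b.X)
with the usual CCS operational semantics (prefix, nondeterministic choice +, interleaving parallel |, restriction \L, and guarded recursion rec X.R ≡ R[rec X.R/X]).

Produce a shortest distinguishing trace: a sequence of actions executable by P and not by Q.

bc

P's transition system — 3 states:
  p0 = rec X. (b.X)\{a}\{b}\{a,c} + b.(0\{c} + X\{b,c} + c.b.X) ⊢ -b-> p1
  p1 = 0\{c} + (rec X. (b.X)\{a}\{b}\{a,c} + b.(0\{c} + X\{b,c} + c.b.X))\{b,c} + c.b.(rec X. (b.X)\{a}\{b}\{a,c} + b.(0\{c} + X\{b,c} + c.b.X)) ⊢ -c-> p2
  p2 = b.(rec X. (b.X)\{a}\{b}\{a,c} + b.(0\{c} + X\{b,c} + c.b.X)) ⊢ -b-> p0
Q's transition system — 3 states:
  q0 = rec X. (b.X)\{a}\{b}\{a,c} + b.(0\{c} + X\{b,c} + a.b.X) ⊢ -b-> q1
  q1 = 0\{c} + (rec X. (b.X)\{a}\{b}\{a,c} + b.(0\{c} + X\{b,c} + a.b.X))\{b,c} + a.b.(rec X. (b.X)\{a}\{b}\{a,c} + b.(0\{c} + X\{b,c} + a.b.X)) ⊢ -a-> q2
  q2 = b.(rec X. (b.X)\{a}\{b}\{a,c} + b.(0\{c} + X\{b,c} + a.b.X)) ⊢ -b-> q0
Trace ⟨bc⟩ through P, begin at {p0}:
  after b @ step 1: {p1}
  after c @ step 2: {p2}
  P completes σ.
Trace ⟨bc⟩ through Q, begin at {q0}:
  after b @ step 1: {q1}
  after c @ step 2: ∅  — Q cannot continue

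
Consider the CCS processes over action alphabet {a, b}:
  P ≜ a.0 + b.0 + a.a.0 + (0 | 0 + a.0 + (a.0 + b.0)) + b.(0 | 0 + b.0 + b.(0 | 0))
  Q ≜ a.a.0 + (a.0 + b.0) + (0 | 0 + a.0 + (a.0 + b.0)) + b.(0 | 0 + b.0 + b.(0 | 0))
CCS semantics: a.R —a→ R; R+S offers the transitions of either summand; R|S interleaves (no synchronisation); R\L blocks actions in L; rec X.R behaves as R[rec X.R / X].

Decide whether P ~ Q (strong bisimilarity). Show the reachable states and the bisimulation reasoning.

P's transition system — 5 states:
  u0 = a.0 + b.0 + a.a.0 + (0 | 0 + a.0 + (a.0 + b.0)) + b.(0 | 0 + b.0 + b.(0 | 0)) | ··a··> u1, ··a··> u2, ··b··> u1, ··b··> u3
  u1 = 0 | ∅
  u2 = a.0 | ··a··> u1
  u3 = 0 | 0 + b.0 + b.(0 | 0) | ··b··> u1, ··b··> u4
  u4 = 0 | 0 | ∅
Q's transition system — 5 states:
  v0 = a.a.0 + (a.0 + b.0) + (0 | 0 + a.0 + (a.0 + b.0)) + b.(0 | 0 + b.0 + b.(0 | 0)) | ··a··> v1, ··a··> v2, ··b··> v1, ··b··> v3
  v1 = 0 | ∅
  v2 = a.0 | ··a··> v1
  v3 = 0 | 0 + b.0 + b.(0 | 0) | ··b··> v1, ··b··> v4
  v4 = 0 | 0 | ∅
Partition-refinement fixed point:
  B0 = {u0, v0}
  B1 = {u3, v3}
  B2 = {u1, u4, v1, v4}
  B3 = {u2, v2}
u0 ∈ B0, v0 ∈ B0 → same block

YES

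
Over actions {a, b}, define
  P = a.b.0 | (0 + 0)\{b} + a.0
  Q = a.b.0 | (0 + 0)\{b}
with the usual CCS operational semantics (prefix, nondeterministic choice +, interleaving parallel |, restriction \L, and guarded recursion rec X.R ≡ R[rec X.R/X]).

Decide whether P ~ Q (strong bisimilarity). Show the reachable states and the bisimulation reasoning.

not bisimilar

Reachable graph of P (4 states):
  p0 = a.b.0 | (0 + 0)\{b} + a.0 has moves —a→ p1, —a→ p2
  p1 = 0 has moves stopped
  p2 = b.0 | (0 + 0)\{b} has moves —b→ p3
  p3 = 0 | (0 + 0)\{b} has moves stopped
Reachable graph of Q (3 states):
  q0 = a.b.0 | (0 + 0)\{b} has moves —a→ q1
  q1 = b.0 | (0 + 0)\{b} has moves —b→ q2
  q2 = 0 | (0 + 0)\{b} has moves stopped
Bisimilarity quotient blocks:
  B0 = {p0}
  B1 = {p1, p3, q2}
  B2 = {p2, q1}
  B3 = {q0}
p0 ∈ B0, q0 ∈ B3 → different blocks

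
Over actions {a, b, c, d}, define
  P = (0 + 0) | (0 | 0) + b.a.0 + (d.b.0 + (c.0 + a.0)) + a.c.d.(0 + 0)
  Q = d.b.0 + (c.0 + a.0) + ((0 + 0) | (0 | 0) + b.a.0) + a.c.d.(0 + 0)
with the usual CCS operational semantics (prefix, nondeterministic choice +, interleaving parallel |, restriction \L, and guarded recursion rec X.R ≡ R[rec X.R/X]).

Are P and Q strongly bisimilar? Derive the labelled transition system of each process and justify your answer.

Reachable graph of P (7 states):
  m0 = (0 + 0) | (0 | 0) + b.a.0 + (d.b.0 + (c.0 + a.0)) + a.c.d.(0 + 0) has moves --a--▸ m1, --a--▸ m2, --b--▸ m3, --c--▸ m1, --d--▸ m4
  m1 = 0 has moves ∅
  m2 = c.d.(0 + 0) has moves --c--▸ m5
  m3 = a.0 has moves --a--▸ m1
  m4 = b.0 has moves --b--▸ m1
  m5 = d.(0 + 0) has moves --d--▸ m6
  m6 = 0 + 0 has moves ∅
Reachable graph of Q (7 states):
  n0 = d.b.0 + (c.0 + a.0) + ((0 + 0) | (0 | 0) + b.a.0) + a.c.d.(0 + 0) has moves --a--▸ n1, --a--▸ n2, --b--▸ n3, --c--▸ n1, --d--▸ n4
  n1 = 0 has moves ∅
  n2 = c.d.(0 + 0) has moves --c--▸ n5
  n3 = a.0 has moves --a--▸ n1
  n4 = b.0 has moves --b--▸ n1
  n5 = d.(0 + 0) has moves --d--▸ n6
  n6 = 0 + 0 has moves ∅
Bisimilarity quotient blocks:
  B0 = {m0, n0}
  B1 = {m1, m6, n1, n6}
  B2 = {m3, n3}
  B3 = {m2, n2}
  B4 = {m5, n5}
  B5 = {m4, n4}
m0 ∈ B0, n0 ∈ B0 → same block

bisimilar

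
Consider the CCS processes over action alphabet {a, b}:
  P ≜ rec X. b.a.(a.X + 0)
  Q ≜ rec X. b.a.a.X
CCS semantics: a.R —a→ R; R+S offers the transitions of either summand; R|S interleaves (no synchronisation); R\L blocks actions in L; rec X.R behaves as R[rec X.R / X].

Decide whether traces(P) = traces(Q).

trace-equivalent

P's transition system — 3 states:
  m0 = rec X. b.a.(a.X + 0) → =b=> m1
  m1 = a.(a.(rec X. b.a.(a.X + 0)) + 0) → =a=> m2
  m2 = a.(rec X. b.a.(a.X + 0)) + 0 → =a=> m0
Q's transition system — 3 states:
  n0 = rec X. b.a.a.X → =b=> n1
  n1 = a.a.(rec X. b.a.a.X) → =a=> n2
  n2 = a.(rec X. b.a.a.X) → =a=> n0
Partition-refinement fixed point:
  B0 = {m0, n0}
  B1 = {m1, n1}
  B2 = {m2, n2}
m0 ∈ B0, n0 ∈ B0 → same block
Bisimilar ⇒ trace-equivalent.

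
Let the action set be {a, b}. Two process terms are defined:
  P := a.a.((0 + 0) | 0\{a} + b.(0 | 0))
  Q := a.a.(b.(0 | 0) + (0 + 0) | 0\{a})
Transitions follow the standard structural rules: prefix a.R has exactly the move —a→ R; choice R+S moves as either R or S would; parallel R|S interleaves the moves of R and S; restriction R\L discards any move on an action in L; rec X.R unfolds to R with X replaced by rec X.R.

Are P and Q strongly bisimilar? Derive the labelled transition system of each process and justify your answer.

P ~ Q

LTS(P): 4 reachable states
  u0 = a.a.((0 + 0) | 0\{a} + b.(0 | 0)) :: -a-> u1
  u1 = a.((0 + 0) | 0\{a} + b.(0 | 0)) :: -a-> u2
  u2 = (0 + 0) | 0\{a} + b.(0 | 0) :: -b-> u3
  u3 = 0 | 0 :: deadlocked
LTS(Q): 4 reachable states
  v0 = a.a.(b.(0 | 0) + (0 + 0) | 0\{a}) :: -a-> v1
  v1 = a.(b.(0 | 0) + (0 + 0) | 0\{a}) :: -a-> v2
  v2 = b.(0 | 0) + (0 + 0) | 0\{a} :: -b-> v3
  v3 = 0 | 0 :: deadlocked
Coarsest stable partition (strong bisimilarity classes):
  B0 = {u0, v0}
  B1 = {u1, v1}
  B2 = {u2, v2}
  B3 = {u3, v3}
u0 ∈ B0, v0 ∈ B0 → same block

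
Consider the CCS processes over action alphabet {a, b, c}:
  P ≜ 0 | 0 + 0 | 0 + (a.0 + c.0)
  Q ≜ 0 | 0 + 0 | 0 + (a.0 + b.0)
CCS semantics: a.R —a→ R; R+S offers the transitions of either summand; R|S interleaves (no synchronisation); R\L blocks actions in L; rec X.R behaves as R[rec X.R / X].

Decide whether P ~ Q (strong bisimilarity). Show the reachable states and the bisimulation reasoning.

P ≁ Q

LTS(P): 2 reachable states
  u0 = 0 | 0 + 0 | 0 + (a.0 + c.0) has moves -a-> u1, -c-> u1
  u1 = 0 has moves (no moves)
LTS(Q): 2 reachable states
  v0 = 0 | 0 + 0 | 0 + (a.0 + b.0) has moves -a-> v1, -b-> v1
  v1 = 0 has moves (no moves)
Partition-refinement fixed point:
  B0 = {u0}
  B1 = {u1, v1}
  B2 = {v0}
u0 ∈ B0, v0 ∈ B2 → different blocks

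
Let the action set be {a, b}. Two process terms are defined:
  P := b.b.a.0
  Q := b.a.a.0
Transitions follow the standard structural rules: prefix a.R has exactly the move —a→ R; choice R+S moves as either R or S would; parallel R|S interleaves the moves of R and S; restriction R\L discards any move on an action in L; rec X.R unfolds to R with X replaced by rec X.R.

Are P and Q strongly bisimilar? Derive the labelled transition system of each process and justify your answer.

NO

Reachable graph of P (4 states):
  u0 = b.b.a.0 | -b-> u1
  u1 = b.a.0 | -b-> u2
  u2 = a.0 | -a-> u3
  u3 = 0 | deadlocked
Reachable graph of Q (4 states):
  v0 = b.a.a.0 | -b-> v1
  v1 = a.a.0 | -a-> v2
  v2 = a.0 | -a-> v3
  v3 = 0 | deadlocked
Partition-refinement fixed point:
  B0 = {u0}
  B1 = {u1}
  B2 = {u2, v2}
  B3 = {u3, v3}
  B4 = {v0}
  B5 = {v1}
u0 ∈ B0, v0 ∈ B4 → different blocks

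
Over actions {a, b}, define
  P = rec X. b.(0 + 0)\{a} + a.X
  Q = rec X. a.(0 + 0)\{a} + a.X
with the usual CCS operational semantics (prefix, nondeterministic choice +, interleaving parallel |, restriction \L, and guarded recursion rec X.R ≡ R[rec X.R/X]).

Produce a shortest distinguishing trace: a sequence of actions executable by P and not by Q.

b

Reachable graph of P (2 states):
  u0 = rec X. b.(0 + 0)\{a} + a.X has moves ··a··> u0, ··b··> u1
  u1 = (0 + 0)\{a} has moves deadlocked
Reachable graph of Q (2 states):
  v0 = rec X. a.(0 + 0)\{a} + a.X has moves ··a··> v0, ··a··> v1
  v1 = (0 + 0)\{a} has moves deadlocked
Run σ = ⟨b⟩ on P: start {u0}
  step 1 (b): {u1}
  ✓ P
Run σ = ⟨b⟩ on Q: start {v0}
  step 1 (b): ∅ (Q stuck)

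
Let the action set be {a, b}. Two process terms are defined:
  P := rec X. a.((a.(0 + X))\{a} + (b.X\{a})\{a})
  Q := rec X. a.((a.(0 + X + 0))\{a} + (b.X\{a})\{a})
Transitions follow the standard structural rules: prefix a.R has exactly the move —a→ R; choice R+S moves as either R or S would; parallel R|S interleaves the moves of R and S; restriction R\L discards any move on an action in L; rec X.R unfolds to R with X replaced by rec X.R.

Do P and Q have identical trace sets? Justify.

P's transition system — 3 states:
  p0 = rec X. a.((a.(0 + X))\{a} + (b.X\{a})\{a}) has moves ··a··> p1
  p1 = (a.(0 + (rec X. a.((a.(0 + X))\{a} + (b.X\{a})\{a}))))\{a} + (b.(rec X. a.((a.(0 + X))\{a} + (b.X\{a})\{a}))\{a})\{a} has moves ··b··> p2
  p2 = (rec X. a.((a.(0 + X))\{a} + (b.X\{a})\{a}))\{a}\{a} has moves ∅
Q's transition system — 3 states:
  q0 = rec X. a.((a.(0 + X + 0))\{a} + (b.X\{a})\{a}) has moves ··a··> q1
  q1 = (a.(0 + (rec X. a.((a.(0 + X + 0))\{a} + (b.X\{a})\{a})) + 0))\{a} + (b.(rec X. a.((a.(0 + X + 0))\{a} + (b.X\{a})\{a}))\{a})\{a} has moves ··b··> q2
  q2 = (rec X. a.((a.(0 + X + 0))\{a} + (b.X\{a})\{a}))\{a}\{a} has moves ∅
Coarsest stable partition (strong bisimilarity classes):
  B0 = {p0, q0}
  B1 = {p1, q1}
  B2 = {p2, q2}
p0 ∈ B0, q0 ∈ B0 → same block
Bisimilar ⇒ trace-equivalent.

traces(P) = traces(Q)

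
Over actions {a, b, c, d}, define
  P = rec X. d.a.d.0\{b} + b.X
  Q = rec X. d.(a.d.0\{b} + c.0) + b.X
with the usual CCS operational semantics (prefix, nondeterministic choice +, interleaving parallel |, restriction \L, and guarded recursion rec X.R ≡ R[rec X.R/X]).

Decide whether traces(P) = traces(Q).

NO — witness ⟨dc⟩

Reachable graph of P (4 states):
  u0 = rec X. d.a.d.0\{b} + b.X :: =b=> u0, =d=> u1
  u1 = a.d.0\{b} :: =a=> u2
  u2 = d.0\{b} :: =d=> u3
  u3 = 0\{b} :: ·
Reachable graph of Q (5 states):
  v0 = rec X. d.(a.d.0\{b} + c.0) + b.X :: =b=> v0, =d=> v1
  v1 = a.d.0\{b} + c.0 :: =a=> v2, =c=> v3
  v2 = d.0\{b} :: =d=> v4
  v3 = 0 :: ·
  v4 = 0\{b} :: ·
Executing dc from Q (initial set {v0}):
  after d @ step 1: {v1}
  after c @ step 2: {v3}
  Q completes σ.
Executing dc from P (initial set {u0}):
  after d @ step 1: {u1}
  after c @ step 2: ∅ (P stuck)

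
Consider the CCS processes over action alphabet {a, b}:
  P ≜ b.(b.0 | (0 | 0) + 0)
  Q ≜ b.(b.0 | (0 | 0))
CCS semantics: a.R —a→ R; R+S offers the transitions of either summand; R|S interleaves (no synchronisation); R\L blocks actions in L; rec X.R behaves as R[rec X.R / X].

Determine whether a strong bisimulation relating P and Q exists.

P's transition system — 3 states:
  s0 = b.(b.0 | (0 | 0) + 0) has moves —b→ s1
  s1 = b.0 | (0 | 0) + 0 has moves —b→ s2
  s2 = 0 | (0 | 0) has moves ∅
Q's transition system — 3 states:
  t0 = b.(b.0 | (0 | 0)) has moves —b→ t1
  t1 = b.0 | (0 | 0) has moves —b→ t2
  t2 = 0 | (0 | 0) has moves ∅
Bisimilarity quotient blocks:
  B0 = {s0, t0}
  B1 = {s1, t1}
  B2 = {s2, t2}
s0 ∈ B0, t0 ∈ B0 → same block

YES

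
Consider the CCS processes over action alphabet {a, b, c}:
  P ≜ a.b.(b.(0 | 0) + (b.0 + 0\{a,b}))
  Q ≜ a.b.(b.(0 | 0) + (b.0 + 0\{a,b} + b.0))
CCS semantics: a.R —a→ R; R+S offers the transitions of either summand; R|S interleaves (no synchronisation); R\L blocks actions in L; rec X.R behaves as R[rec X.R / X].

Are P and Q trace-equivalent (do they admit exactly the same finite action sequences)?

YES

P's transition system — 5 states:
  s0 = a.b.(b.(0 | 0) + (b.0 + 0\{a,b})) :: --a--▸ s1
  s1 = b.(b.(0 | 0) + (b.0 + 0\{a,b})) :: --b--▸ s2
  s2 = b.(0 | 0) + (b.0 + 0\{a,b}) :: --b--▸ s3, --b--▸ s4
  s3 = 0 :: (no moves)
  s4 = 0 | 0 :: (no moves)
Q's transition system — 5 states:
  t0 = a.b.(b.(0 | 0) + (b.0 + 0\{a,b} + b.0)) :: --a--▸ t1
  t1 = b.(b.(0 | 0) + (b.0 + 0\{a,b} + b.0)) :: --b--▸ t2
  t2 = b.(0 | 0) + (b.0 + 0\{a,b} + b.0) :: --b--▸ t3, --b--▸ t4
  t3 = 0 :: (no moves)
  t4 = 0 | 0 :: (no moves)
Bisimilarity quotient blocks:
  B0 = {s0, t0}
  B1 = {s1, t1}
  B2 = {s2, t2}
  B3 = {s3, s4, t3, t4}
s0 ∈ B0, t0 ∈ B0 → same block
Bisimilar ⇒ trace-equivalent.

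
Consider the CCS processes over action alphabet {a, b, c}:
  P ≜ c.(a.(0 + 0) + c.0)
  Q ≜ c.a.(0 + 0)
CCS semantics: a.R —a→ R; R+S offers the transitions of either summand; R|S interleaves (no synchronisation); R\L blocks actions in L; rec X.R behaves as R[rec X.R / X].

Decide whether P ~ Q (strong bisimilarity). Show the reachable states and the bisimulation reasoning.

LTS(P): 4 reachable states
  p0 = c.(a.(0 + 0) + c.0) → ··c··> p1
  p1 = a.(0 + 0) + c.0 → ··a··> p2, ··c··> p3
  p2 = 0 + 0 → ∅
  p3 = 0 → ∅
LTS(Q): 3 reachable states
  q0 = c.a.(0 + 0) → ··c··> q1
  q1 = a.(0 + 0) → ··a··> q2
  q2 = 0 + 0 → ∅
Coarsest stable partition (strong bisimilarity classes):
  B0 = {p0}
  B1 = {p1}
  B2 = {p2, p3, q2}
  B3 = {q0}
  B4 = {q1}
p0 ∈ B0, q0 ∈ B3 → different blocks

P ≁ Q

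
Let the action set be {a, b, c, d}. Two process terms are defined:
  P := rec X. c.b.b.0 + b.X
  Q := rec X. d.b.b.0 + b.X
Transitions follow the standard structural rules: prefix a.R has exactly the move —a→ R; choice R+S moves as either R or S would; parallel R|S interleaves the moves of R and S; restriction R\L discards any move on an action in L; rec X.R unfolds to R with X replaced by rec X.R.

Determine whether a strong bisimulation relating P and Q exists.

P's transition system — 4 states:
  u0 = rec X. c.b.b.0 + b.X → ··b··> u0, ··c··> u1
  u1 = b.b.0 → ··b··> u2
  u2 = b.0 → ··b··> u3
  u3 = 0 → ·
Q's transition system — 4 states:
  v0 = rec X. d.b.b.0 + b.X → ··b··> v0, ··d··> v1
  v1 = b.b.0 → ··b··> v2
  v2 = b.0 → ··b··> v3
  v3 = 0 → ·
Coarsest stable partition (strong bisimilarity classes):
  B0 = {u0}
  B1 = {u1, v1}
  B2 = {u2, v2}
  B3 = {u3, v3}
  B4 = {v0}
u0 ∈ B0, v0 ∈ B4 → different blocks

NO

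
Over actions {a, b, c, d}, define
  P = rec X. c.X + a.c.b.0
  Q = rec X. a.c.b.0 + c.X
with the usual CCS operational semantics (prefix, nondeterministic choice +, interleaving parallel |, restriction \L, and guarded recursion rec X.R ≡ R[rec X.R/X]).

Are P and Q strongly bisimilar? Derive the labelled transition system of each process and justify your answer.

P ~ Q

LTS(P): 4 reachable states
  s0 = rec X. c.X + a.c.b.0 :: —a→ s1, —c→ s0
  s1 = c.b.0 :: —c→ s2
  s2 = b.0 :: —b→ s3
  s3 = 0 :: ∅
LTS(Q): 4 reachable states
  t0 = rec X. a.c.b.0 + c.X :: —a→ t1, —c→ t0
  t1 = c.b.0 :: —c→ t2
  t2 = b.0 :: —b→ t3
  t3 = 0 :: ∅
Partition-refinement fixed point:
  B0 = {s0, t0}
  B1 = {s1, t1}
  B2 = {s2, t2}
  B3 = {s3, t3}
s0 ∈ B0, t0 ∈ B0 → same block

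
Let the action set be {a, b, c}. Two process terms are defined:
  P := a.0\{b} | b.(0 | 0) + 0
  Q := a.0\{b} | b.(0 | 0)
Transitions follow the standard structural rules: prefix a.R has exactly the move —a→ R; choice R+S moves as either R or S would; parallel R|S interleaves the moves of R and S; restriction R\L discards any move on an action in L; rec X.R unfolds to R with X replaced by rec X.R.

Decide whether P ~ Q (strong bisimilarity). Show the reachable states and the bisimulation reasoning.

Reachable graph of P (4 states):
  u0 = a.0\{b} | b.(0 | 0) + 0 has moves -a-> u1, -b-> u2
  u1 = 0\{b} | b.(0 | 0) has moves -b-> u3
  u2 = a.0\{b} | (0 | 0) has moves -a-> u3
  u3 = 0\{b} | (0 | 0) has moves ·
Reachable graph of Q (4 states):
  v0 = a.0\{b} | b.(0 | 0) has moves -a-> v1, -b-> v2
  v1 = 0\{b} | b.(0 | 0) has moves -b-> v3
  v2 = a.0\{b} | (0 | 0) has moves -a-> v3
  v3 = 0\{b} | (0 | 0) has moves ·
Coarsest stable partition (strong bisimilarity classes):
  B0 = {u0, v0}
  B1 = {u2, v2}
  B2 = {u3, v3}
  B3 = {u1, v1}
u0 ∈ B0, v0 ∈ B0 → same block

YES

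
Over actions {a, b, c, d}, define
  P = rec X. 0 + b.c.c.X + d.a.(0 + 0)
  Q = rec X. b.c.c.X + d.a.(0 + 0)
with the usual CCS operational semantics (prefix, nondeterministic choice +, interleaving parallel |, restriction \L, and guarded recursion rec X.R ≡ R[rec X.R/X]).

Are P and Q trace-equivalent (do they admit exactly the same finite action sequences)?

LTS(P): 5 reachable states
  p0 = rec X. 0 + b.c.c.X + d.a.(0 + 0) | -b-> p1, -d-> p2
  p1 = c.c.(rec X. 0 + b.c.c.X + d.a.(0 + 0)) | -c-> p3
  p2 = a.(0 + 0) | -a-> p4
  p3 = c.(rec X. 0 + b.c.c.X + d.a.(0 + 0)) | -c-> p0
  p4 = 0 + 0 | ∅
LTS(Q): 5 reachable states
  q0 = rec X. b.c.c.X + d.a.(0 + 0) | -b-> q1, -d-> q2
  q1 = c.c.(rec X. b.c.c.X + d.a.(0 + 0)) | -c-> q3
  q2 = a.(0 + 0) | -a-> q4
  q3 = c.(rec X. b.c.c.X + d.a.(0 + 0)) | -c-> q0
  q4 = 0 + 0 | ∅
Coarsest stable partition (strong bisimilarity classes):
  B0 = {p0, q0}
  B1 = {p2, q2}
  B2 = {p4, q4}
  B3 = {p1, q1}
  B4 = {p3, q3}
p0 ∈ B0, q0 ∈ B0 → same block
Bisimilar ⇒ trace-equivalent.

trace-equivalent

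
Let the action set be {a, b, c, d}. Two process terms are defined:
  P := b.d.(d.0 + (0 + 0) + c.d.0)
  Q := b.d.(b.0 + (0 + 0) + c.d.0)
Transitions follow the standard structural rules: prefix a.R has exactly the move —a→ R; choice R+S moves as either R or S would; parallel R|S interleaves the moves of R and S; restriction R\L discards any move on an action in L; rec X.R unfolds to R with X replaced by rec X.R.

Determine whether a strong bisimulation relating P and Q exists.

Reachable graph of P (5 states):
  u0 = b.d.(d.0 + (0 + 0) + c.d.0) → =b=> u1
  u1 = d.(d.0 + (0 + 0) + c.d.0) → =d=> u2
  u2 = d.0 + (0 + 0) + c.d.0 → =c=> u3, =d=> u4
  u3 = d.0 → =d=> u4
  u4 = 0 → deadlocked
Reachable graph of Q (5 states):
  v0 = b.d.(b.0 + (0 + 0) + c.d.0) → =b=> v1
  v1 = d.(b.0 + (0 + 0) + c.d.0) → =d=> v2
  v2 = b.0 + (0 + 0) + c.d.0 → =b=> v3, =c=> v4
  v3 = 0 → deadlocked
  v4 = d.0 → =d=> v3
Coarsest stable partition (strong bisimilarity classes):
  B0 = {u0}
  B1 = {u1}
  B2 = {u2}
  B3 = {u4, v3}
  B4 = {u3, v4}
  B5 = {v0}
  B6 = {v1}
  B7 = {v2}
u0 ∈ B0, v0 ∈ B5 → different blocks

P ≁ Q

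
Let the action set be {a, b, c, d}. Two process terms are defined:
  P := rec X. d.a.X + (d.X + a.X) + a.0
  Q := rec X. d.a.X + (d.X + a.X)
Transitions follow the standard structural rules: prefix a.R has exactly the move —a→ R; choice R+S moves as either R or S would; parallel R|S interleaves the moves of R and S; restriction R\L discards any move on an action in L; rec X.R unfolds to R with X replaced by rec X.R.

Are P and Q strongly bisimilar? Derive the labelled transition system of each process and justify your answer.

Reachable graph of P (3 states):
  s0 = rec X. d.a.X + (d.X + a.X) + a.0 ⊢ --a--▸ s0, --a--▸ s1, --d--▸ s0, --d--▸ s2
  s1 = 0 ⊢ ∅
  s2 = a.(rec X. d.a.X + (d.X + a.X) + a.0) ⊢ --a--▸ s0
Reachable graph of Q (2 states):
  t0 = rec X. d.a.X + (d.X + a.X) ⊢ --a--▸ t0, --d--▸ t0, --d--▸ t1
  t1 = a.(rec X. d.a.X + (d.X + a.X)) ⊢ --a--▸ t0
Coarsest stable partition (strong bisimilarity classes):
  B0 = {s0}
  B1 = {s2}
  B2 = {s1}
  B3 = {t0}
  B4 = {t1}
s0 ∈ B0, t0 ∈ B3 → different blocks

NO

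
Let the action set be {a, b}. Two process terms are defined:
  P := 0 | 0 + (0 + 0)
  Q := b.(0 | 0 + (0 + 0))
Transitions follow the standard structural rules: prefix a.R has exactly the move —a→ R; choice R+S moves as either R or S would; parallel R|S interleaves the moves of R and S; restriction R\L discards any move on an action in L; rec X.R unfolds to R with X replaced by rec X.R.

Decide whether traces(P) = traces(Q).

trace-distinct — witness ⟨b⟩

Reachable graph of P (1 states):
  u0 = 0 | 0 + (0 + 0) ⊢ ∅
Reachable graph of Q (2 states):
  v0 = b.(0 | 0 + (0 + 0)) ⊢ =b=> v1
  v1 = 0 | 0 + (0 + 0) ⊢ ∅
Executing b from Q (initial set {v0}):
  step 1 (b): {v1}
  — Q admits the full trace.
Executing b from P (initial set {u0}):
  step 1 (b): ∅ (P stuck)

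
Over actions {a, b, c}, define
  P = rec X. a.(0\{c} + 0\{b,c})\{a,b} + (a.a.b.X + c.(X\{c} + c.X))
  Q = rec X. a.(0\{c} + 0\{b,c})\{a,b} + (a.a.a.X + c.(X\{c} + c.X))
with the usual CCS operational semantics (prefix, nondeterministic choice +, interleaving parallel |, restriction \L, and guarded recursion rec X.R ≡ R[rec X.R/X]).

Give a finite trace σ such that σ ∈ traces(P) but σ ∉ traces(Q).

aab

LTS(P): 9 reachable states
  p0 = rec X. a.(0\{c} + 0\{b,c})\{a,b} + (a.a.b.X + c.(X\{c} + c.X)) → ··a··> p1, ··a··> p2, ··c··> p3
  p1 = (0\{c} + 0\{b,c})\{a,b} → ·
  p2 = a.b.(rec X. a.(0\{c} + 0\{b,c})\{a,b} + (a.a.b.X + c.(X\{c} + c.X))) → ··a··> p4
  p3 = (rec X. a.(0\{c} + 0\{b,c})\{a,b} + (a.a.b.X + c.(X\{c} + c.X)))\{c} + c.(rec X. a.(0\{c} + 0\{b,c})\{a,b} + (a.a.b.X + c.(X\{c} + c.X))) → ··a··> p5, ··a··> p6, ··c··> p0
  p4 = b.(rec X. a.(0\{c} + 0\{b,c})\{a,b} + (a.a.b.X + c.(X\{c} + c.X))) → ··b··> p0
  p5 = (0\{c} + 0\{b,c})\{a,b}\{c} → ·
  p6 = (a.b.(rec X. a.(0\{c} + 0\{b,c})\{a,b} + (a.a.b.X + c.(X\{c} + c.X))))\{c} → ··a··> p7
  p7 = (b.(rec X. a.(0\{c} + 0\{b,c})\{a,b} + (a.a.b.X + c.(X\{c} + c.X))))\{c} → ··b··> p8
  p8 = (rec X. a.(0\{c} + 0\{b,c})\{a,b} + (a.a.b.X + c.(X\{c} + c.X)))\{c} → ··a··> p5, ··a··> p6
LTS(Q): 9 reachable states
  q0 = rec X. a.(0\{c} + 0\{b,c})\{a,b} + (a.a.a.X + c.(X\{c} + c.X)) → ··a··> q1, ··a··> q2, ··c··> q3
  q1 = (0\{c} + 0\{b,c})\{a,b} → ·
  q2 = a.a.(rec X. a.(0\{c} + 0\{b,c})\{a,b} + (a.a.a.X + c.(X\{c} + c.X))) → ··a··> q4
  q3 = (rec X. a.(0\{c} + 0\{b,c})\{a,b} + (a.a.a.X + c.(X\{c} + c.X)))\{c} + c.(rec X. a.(0\{c} + 0\{b,c})\{a,b} + (a.a.a.X + c.(X\{c} + c.X))) → ··a··> q5, ··a··> q6, ··c··> q0
  q4 = a.(rec X. a.(0\{c} + 0\{b,c})\{a,b} + (a.a.a.X + c.(X\{c} + c.X))) → ··a··> q0
  q5 = (0\{c} + 0\{b,c})\{a,b}\{c} → ·
  q6 = (a.a.(rec X. a.(0\{c} + 0\{b,c})\{a,b} + (a.a.a.X + c.(X\{c} + c.X))))\{c} → ··a··> q7
  q7 = (a.(rec X. a.(0\{c} + 0\{b,c})\{a,b} + (a.a.a.X + c.(X\{c} + c.X))))\{c} → ··a··> q8
  q8 = (rec X. a.(0\{c} + 0\{b,c})\{a,b} + (a.a.a.X + c.(X\{c} + c.X)))\{c} → ··a··> q5, ··a··> q6
Trace ⟨aab⟩ through P, begin at {p0}:
  step 1 (a): {p1, p2}
  step 2 (a): {p4}
  step 3 (b): {p0}
  P completes σ.
Trace ⟨aab⟩ through Q, begin at {q0}:
  step 1 (a): {q1, q2}
  step 2 (a): {q4}
  step 3 (b): ∅ (Q stuck)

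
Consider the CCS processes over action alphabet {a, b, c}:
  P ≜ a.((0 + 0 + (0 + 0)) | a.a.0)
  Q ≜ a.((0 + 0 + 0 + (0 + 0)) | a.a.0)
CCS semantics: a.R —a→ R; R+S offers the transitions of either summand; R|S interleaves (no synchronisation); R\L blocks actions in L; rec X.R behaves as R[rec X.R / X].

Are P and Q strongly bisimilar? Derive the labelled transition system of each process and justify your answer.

Reachable graph of P (4 states):
  u0 = a.((0 + 0 + (0 + 0)) | a.a.0) | -a-> u1
  u1 = (0 + 0 + (0 + 0)) | a.a.0 | -a-> u2
  u2 = (0 + 0 + (0 + 0)) | a.0 | -a-> u3
  u3 = (0 + 0 + (0 + 0)) | 0 | stopped
Reachable graph of Q (4 states):
  v0 = a.((0 + 0 + 0 + (0 + 0)) | a.a.0) | -a-> v1
  v1 = (0 + 0 + 0 + (0 + 0)) | a.a.0 | -a-> v2
  v2 = (0 + 0 + 0 + (0 + 0)) | a.0 | -a-> v3
  v3 = (0 + 0 + 0 + (0 + 0)) | 0 | stopped
Bisimilarity quotient blocks:
  B0 = {u0, v0}
  B1 = {u1, v1}
  B2 = {u2, v2}
  B3 = {u3, v3}
u0 ∈ B0, v0 ∈ B0 → same block

YES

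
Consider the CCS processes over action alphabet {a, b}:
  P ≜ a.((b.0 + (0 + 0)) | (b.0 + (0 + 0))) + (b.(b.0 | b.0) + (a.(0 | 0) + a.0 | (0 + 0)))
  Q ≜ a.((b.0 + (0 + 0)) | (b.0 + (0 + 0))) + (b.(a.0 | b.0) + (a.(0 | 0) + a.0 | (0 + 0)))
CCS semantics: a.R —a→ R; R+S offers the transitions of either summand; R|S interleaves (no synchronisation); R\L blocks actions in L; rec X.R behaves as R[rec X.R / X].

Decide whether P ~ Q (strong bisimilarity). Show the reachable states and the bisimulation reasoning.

NO

Reachable graph of P (9 states):
  p0 = a.((b.0 + (0 + 0)) | (b.0 + (0 + 0))) + (b.(b.0 | b.0) + (a.(0 | 0) + a.0 | (0 + 0))) ⊢ —a→ p1, —a→ p2, —a→ p3, —b→ p4
  p1 = (b.0 + (0 + 0)) | (b.0 + (0 + 0)) ⊢ —b→ p5, —b→ p6
  p2 = 0 | (0 + 0) ⊢ deadlocked
  p3 = 0 | 0 ⊢ deadlocked
  p4 = b.0 | b.0 ⊢ —b→ p7, —b→ p8
  p5 = (b.0 + (0 + 0)) | 0 ⊢ —b→ p3
  p6 = 0 | (b.0 + (0 + 0)) ⊢ —b→ p3
  p7 = 0 | b.0 ⊢ —b→ p3
  p8 = b.0 | 0 ⊢ —b→ p3
Reachable graph of Q (9 states):
  q0 = a.((b.0 + (0 + 0)) | (b.0 + (0 + 0))) + (b.(a.0 | b.0) + (a.(0 | 0) + a.0 | (0 + 0))) ⊢ —a→ q1, —a→ q2, —a→ q3, —b→ q4
  q1 = (b.0 + (0 + 0)) | (b.0 + (0 + 0)) ⊢ —b→ q5, —b→ q6
  q2 = 0 | (0 + 0) ⊢ deadlocked
  q3 = 0 | 0 ⊢ deadlocked
  q4 = a.0 | b.0 ⊢ —a→ q7, —b→ q8
  q5 = (b.0 + (0 + 0)) | 0 ⊢ —b→ q3
  q6 = 0 | (b.0 + (0 + 0)) ⊢ —b→ q3
  q7 = 0 | b.0 ⊢ —b→ q3
  q8 = a.0 | 0 ⊢ —a→ q3
Partition-refinement fixed point:
  B0 = {p0}
  B1 = {p2, p3, q2, q3}
  B2 = {p1, p4, q1}
  B3 = {p5, p6, p7, p8, q5, q6, q7}
  B4 = {q0}
  B5 = {q4}
  B6 = {q8}
p0 ∈ B0, q0 ∈ B4 → different blocks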